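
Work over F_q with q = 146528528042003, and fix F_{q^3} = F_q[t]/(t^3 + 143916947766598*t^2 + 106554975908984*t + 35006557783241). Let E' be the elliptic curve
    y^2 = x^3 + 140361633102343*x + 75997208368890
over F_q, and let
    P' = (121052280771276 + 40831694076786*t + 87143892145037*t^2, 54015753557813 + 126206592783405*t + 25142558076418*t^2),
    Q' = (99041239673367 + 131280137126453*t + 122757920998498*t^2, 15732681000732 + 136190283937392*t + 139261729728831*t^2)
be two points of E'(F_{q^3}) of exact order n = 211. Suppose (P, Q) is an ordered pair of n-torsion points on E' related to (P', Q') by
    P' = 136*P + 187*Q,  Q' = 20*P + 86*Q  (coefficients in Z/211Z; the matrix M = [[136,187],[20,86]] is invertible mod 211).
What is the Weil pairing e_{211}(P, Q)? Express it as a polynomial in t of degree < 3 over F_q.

55054911853078 + 72726836522520*t + 87891071068009*t^2

The 211-Weil pairing on E[211] over F_{146528528042003} is alternating-bilinear: e_{211}(P',Q') = e_{211}(P,Q)^det(M).
136*86 - 187*20 = 7956; reduced mod 211: det = 149, inverse 17.
Build f_{211,P'} and f_{211,Q'} via the 8-bit ladder of 211=11010011_2; evaluate at shifted divisors; quotient in F_{146528528042003^3}.
Result: e(P',Q') = 55955524970556 + 78325186470589*t + 28441066268159*t^2.
Finally e_{211}(P,Q) = 55054911853078 + 72726836522520*t + 87891071068009*t^2.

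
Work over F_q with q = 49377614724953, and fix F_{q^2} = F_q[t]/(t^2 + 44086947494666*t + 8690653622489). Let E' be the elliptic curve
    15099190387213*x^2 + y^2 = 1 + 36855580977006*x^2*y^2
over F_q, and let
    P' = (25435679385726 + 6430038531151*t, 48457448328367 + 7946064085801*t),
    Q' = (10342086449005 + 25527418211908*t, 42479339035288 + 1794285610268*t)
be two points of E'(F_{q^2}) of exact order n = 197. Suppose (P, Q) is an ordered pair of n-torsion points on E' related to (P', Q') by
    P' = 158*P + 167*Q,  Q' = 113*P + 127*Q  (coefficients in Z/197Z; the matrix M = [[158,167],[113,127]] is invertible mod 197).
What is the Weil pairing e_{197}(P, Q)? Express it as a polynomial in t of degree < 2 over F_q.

e_{197} is bilinear + alternating on E[197], so e_{197}(158*P + 167*Q, 113*P + 127*Q) = e_{197}(P,Q)^(158*127-167*113).
Inverting 13 mod 197: 91. Thus e_{197}(P,Q) = e(P',Q')^{91}.
Map (x,y)_Ed via u=(1+y)/(1-y), v=(1+y)/((1-y)x) to Montgomery A=42521340605437,B=13863447588988; then to (a',b')=(35203470531913,0).
Run Miller on y^2=x^3+35203470531913*x over F_{49377614724953}: ladder 11000101 (8 bits); e = f_P(D_Q)/f_Q(D_P).
Miller gives e_{197}(P',Q') = 6737914640 + 47121359741404*t in F_{49377614724953^2}.
Hence e(P,Q) = 33829243859996 + 37831996479473*t in F_{49377614724953^2}^*.

33829243859996 + 37831996479473*t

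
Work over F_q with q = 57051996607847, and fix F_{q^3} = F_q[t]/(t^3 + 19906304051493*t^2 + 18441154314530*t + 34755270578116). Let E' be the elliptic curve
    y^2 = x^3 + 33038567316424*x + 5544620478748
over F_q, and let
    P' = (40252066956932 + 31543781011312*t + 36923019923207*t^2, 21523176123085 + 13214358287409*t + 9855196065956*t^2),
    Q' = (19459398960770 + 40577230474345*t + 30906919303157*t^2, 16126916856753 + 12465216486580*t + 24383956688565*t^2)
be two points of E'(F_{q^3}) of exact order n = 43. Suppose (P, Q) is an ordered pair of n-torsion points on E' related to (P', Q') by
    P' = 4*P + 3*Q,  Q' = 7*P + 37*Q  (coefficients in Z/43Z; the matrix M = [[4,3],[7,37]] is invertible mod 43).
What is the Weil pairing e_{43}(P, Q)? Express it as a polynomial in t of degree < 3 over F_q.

42365554042243 + 30227925872105*t + 15883598841315*t^2

e_{43} is bilinear + alternating on E[43], so e_{43}(4*P + 3*Q, 7*P + 37*Q) = e_{43}(P,Q)^(4*37-3*7).
Inverting 41 mod 43: 21. Thus e_{43}(P,Q) = e(P',Q')^{21}.
Build f_{43,P'} and f_{43,Q'} via the 6-bit ladder of 43=101011_2; evaluate at shifted divisors; quotient in F_{57051996607847^3}.
Miller gives e_{43}(P',Q') = 5255714528131 + 34378651680305*t + 5089272998947*t^2 in F_{57051996607847^3}.
e_{43}(P,Q) = (5255714528131 + 34378651680305*t + 5089272998947*t^2)^{21} = 42365554042243 + 30227925872105*t + 15883598841315*t^2.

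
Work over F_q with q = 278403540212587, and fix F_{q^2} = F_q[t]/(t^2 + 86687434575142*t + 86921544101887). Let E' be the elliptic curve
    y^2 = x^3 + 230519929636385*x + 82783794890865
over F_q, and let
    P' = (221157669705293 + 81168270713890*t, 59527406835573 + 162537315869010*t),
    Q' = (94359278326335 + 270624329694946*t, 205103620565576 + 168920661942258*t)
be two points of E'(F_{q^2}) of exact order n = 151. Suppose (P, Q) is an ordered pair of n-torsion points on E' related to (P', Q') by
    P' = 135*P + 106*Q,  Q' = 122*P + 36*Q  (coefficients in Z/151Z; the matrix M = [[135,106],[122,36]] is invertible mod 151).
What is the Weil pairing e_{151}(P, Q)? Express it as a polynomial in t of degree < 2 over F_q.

e_{151}(aP+bQ,cP+dQ) = e_{151}(P,Q)^(ad-bc); with (a,b,c,d)=(135,106,122,36) this gives the det-151 law.
135*36 - 106*122 = -8072; reduced mod 151: det = 82, inverse 35.
Miller loop for e_{151} over F_{278403540212587^2}: bits of 151 = 10010111; 7 double steps + 4 add steps, l/v at each.
Result: e(P',Q') = 212337730268875 + 101745551486131*t.
e_{151}(P,Q) = (212337730268875 + 101745551486131*t)^{35} = 83689524153581 + 39066204774100*t.

83689524153581 + 39066204774100*t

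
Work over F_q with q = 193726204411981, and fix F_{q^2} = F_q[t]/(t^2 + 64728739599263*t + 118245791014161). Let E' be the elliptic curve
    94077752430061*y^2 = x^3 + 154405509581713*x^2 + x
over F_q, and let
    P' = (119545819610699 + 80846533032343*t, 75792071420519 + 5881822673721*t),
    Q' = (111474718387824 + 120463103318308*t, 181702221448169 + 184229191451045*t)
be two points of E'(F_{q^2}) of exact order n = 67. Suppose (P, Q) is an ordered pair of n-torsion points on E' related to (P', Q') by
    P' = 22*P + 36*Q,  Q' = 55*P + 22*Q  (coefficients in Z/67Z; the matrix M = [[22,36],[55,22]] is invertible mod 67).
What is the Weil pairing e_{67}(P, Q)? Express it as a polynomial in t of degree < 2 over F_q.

17684432232159 + 21125270299829*t

The 67-Weil pairing on E[67] over F_{193726204411981} is alternating-bilinear: e_{67}(P',Q') = e_{67}(P,Q)^det(M).
det M = 22*22 - 36*55 = -1496 = 45 (mod 67); 45^{-1} = 3 (mod 67).
(x,y)|->(49224736755118x+31234858572933,49224736755118y) sends E' to y^2=x^3+92814536560634.
Double-and-add over 1000011: 7-1 doublings, 3-1 additions; each step l_{T,T}/v_{2T} or l_{T,P'}/v at Q'+S for random S.
Result: e(P',Q') = 183092841992808 + 31032563280419*t.
Finally e_{67}(P,Q) = 17684432232159 + 21125270299829*t.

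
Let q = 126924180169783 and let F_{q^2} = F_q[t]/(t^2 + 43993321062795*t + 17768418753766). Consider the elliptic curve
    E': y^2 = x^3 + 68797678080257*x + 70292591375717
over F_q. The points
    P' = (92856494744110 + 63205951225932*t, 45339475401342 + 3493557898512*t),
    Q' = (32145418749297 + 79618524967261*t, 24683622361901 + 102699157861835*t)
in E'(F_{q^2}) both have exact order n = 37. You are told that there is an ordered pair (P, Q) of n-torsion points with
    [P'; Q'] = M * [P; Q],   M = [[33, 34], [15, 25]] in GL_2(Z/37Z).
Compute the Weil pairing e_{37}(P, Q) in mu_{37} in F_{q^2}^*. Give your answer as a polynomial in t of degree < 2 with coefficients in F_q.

70036539154400 + 6439037059795*t

Alternating bilinearity on E[37] (values in mu_{37} in F_{126924180169783^2}) gives e(P',Q') = e(P,Q)^det(M).
Hence e(P,Q) = e(P',Q')^{2} where 2 = 19^{-1} mod 37.
6-bit Miller (100101) on E'/F_{126924180169783} with a'=68797678080257, b'=70292591375717: accumulate tangent/chord ratios at Q'+S and P'+S'.
Result: e(P',Q') = 71750623400591 + 49625268948573*t.
Thus e_{37}(P,Q) = 70036539154400 + 6439037059795*t.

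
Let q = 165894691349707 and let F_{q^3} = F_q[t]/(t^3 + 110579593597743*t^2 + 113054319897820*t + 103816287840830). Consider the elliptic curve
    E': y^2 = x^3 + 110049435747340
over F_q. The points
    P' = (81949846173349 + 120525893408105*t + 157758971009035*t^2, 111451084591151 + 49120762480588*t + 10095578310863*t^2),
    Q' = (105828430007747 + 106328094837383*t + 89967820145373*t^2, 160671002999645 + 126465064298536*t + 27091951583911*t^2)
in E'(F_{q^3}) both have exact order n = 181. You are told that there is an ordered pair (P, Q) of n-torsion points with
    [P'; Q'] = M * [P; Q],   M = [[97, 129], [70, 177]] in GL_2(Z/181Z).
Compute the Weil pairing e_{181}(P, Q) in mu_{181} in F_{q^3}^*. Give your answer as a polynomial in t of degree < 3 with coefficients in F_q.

e_{181}(aP+bQ,cP+dQ) = e_{181}(P,Q)^(ad-bc); with (a,b,c,d)=(97,129,70,177) this gives the det-181 law.
det(M) mod 181 = 175; its inverse in (Z/181)^* is 30 (check: 175*30 mod 181 = 1).
Miller loop for e_{181} over F_{165894691349707^3}: bits of 181 = 10110101; 7 double steps + 4 add steps, l/v at each.
f_P(D_Q)/f_Q(D_P) = 130205639328946 + 157157523157048*t + 133989086247034*t^2.
Thus e_{181}(P,Q) = 111221158193323 + 164114390183136*t + 161011830474485*t^2.

111221158193323 + 164114390183136*t + 161011830474485*t^2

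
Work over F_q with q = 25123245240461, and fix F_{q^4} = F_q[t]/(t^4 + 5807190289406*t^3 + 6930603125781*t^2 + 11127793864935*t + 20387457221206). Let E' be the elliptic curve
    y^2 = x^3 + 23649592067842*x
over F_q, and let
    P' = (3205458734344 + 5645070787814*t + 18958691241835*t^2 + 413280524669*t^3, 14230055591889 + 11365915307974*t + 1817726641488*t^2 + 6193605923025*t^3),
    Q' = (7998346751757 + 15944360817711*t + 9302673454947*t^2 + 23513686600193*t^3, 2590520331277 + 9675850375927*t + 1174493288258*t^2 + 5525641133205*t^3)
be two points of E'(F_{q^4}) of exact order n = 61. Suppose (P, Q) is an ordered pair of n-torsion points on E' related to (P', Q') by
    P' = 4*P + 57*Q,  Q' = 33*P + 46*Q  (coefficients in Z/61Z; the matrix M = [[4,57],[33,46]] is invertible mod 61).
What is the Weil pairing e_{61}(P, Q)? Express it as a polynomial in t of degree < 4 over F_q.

9879095961090 + 24891470961689*t + 13933999642166*t^2 + 7494861246539*t^3

Alternating bilinearity on E[61] (values in mu_{61} in F_{25123245240461^4}) gives e(P',Q') = e(P,Q)^det(M).
det M = 4*46 - 57*33 = -1697 = 11 (mod 61); 11^{-1} = 50 (mod 61).
Build f_{61,P'} and f_{61,Q'} via the 6-bit ladder of 61=111101_2; evaluate at shifted divisors; quotient in F_{25123245240461^4}.
So e_{61}(P',Q') = 23628421841404 + 19199097363307*t + 7568273837640*t^2 + 5465517751775*t^3.
Thus e_{61}(P,Q) = 9879095961090 + 24891470961689*t + 13933999642166*t^2 + 7494861246539*t^3.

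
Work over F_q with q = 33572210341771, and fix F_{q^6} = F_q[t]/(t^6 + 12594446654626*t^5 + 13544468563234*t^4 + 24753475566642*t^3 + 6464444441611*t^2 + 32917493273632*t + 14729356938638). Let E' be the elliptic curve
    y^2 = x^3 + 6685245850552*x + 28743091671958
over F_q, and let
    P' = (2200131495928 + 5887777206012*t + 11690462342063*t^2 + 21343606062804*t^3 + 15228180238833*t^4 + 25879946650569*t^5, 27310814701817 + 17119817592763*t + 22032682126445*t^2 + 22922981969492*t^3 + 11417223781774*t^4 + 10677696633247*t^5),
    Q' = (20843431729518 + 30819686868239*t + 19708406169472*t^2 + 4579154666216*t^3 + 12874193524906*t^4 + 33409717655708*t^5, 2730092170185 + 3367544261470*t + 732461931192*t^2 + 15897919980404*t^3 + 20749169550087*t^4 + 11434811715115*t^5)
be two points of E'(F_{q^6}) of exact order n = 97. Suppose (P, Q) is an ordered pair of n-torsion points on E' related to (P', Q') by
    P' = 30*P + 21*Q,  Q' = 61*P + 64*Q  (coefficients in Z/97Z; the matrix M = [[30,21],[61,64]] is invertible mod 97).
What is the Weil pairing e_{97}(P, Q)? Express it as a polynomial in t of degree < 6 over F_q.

32249176924531 + 16008393842147*t + 28450055098471*t^2 + 31218289708698*t^3 + 14923458312131*t^4 + 25936621615073*t^5

The 97-Weil pairing on E[97] over F_{33572210341771} is alternating-bilinear: e_{97}(P',Q') = e_{97}(P,Q)^det(M).
Inverting 57 mod 97: 80. Thus e_{97}(P,Q) = e(P',Q')^{80}.
n = 97 = (1100001)_2 (7 bits, wt 3); accumulate f_{97,P'}(Q'+S)/f_{97,P'}(S) along the 6-step ladder.
So e_{97}(P',Q') = 11040065223809 + 24524510777469*t + 33301622920106*t^2 + 33405940751915*t^3 + 27943503032234*t^4 + 31414380890268*t^5.
Finally e_{97}(P,Q) = 32249176924531 + 16008393842147*t + 28450055098471*t^2 + 31218289708698*t^3 + 14923458312131*t^4 + 25936621615073*t^5.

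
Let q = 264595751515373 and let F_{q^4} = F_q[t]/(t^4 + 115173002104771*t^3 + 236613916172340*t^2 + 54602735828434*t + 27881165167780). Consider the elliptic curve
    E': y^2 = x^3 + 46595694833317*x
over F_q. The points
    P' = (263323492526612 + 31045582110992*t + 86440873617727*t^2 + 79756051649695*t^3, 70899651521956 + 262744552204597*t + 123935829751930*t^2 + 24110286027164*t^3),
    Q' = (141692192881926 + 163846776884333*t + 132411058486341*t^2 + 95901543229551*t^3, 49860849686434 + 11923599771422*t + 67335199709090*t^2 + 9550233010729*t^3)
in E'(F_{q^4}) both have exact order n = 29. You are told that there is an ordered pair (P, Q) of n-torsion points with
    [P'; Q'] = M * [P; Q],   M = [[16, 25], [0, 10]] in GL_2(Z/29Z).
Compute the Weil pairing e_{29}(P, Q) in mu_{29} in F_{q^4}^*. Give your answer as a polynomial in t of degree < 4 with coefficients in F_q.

The 29-Weil pairing on E[29] over F_{264595751515373} is alternating-bilinear: e_{29}(P',Q') = e_{29}(P,Q)^det(M).
Inverting 15 mod 29: 2. Thus e_{29}(P,Q) = e(P',Q')^{2}.
5-bit Miller (11101) on E'/F_{264595751515373} with a'=46595694833317, b'=0: accumulate tangent/chord ratios at Q'+S and P'+S'.
Miller gives e_{29}(P',Q') = 187120395394470 + 167558630514532*t + 234123451603254*t^2 + 21144080136086*t^3 in F_{264595751515373^4}.
Finally e_{29}(P,Q) = 86362110821947 + 99816355890047*t + 82936875516223*t^2 + 74257252638840*t^3.

86362110821947 + 99816355890047*t + 82936875516223*t^2 + 74257252638840*t^3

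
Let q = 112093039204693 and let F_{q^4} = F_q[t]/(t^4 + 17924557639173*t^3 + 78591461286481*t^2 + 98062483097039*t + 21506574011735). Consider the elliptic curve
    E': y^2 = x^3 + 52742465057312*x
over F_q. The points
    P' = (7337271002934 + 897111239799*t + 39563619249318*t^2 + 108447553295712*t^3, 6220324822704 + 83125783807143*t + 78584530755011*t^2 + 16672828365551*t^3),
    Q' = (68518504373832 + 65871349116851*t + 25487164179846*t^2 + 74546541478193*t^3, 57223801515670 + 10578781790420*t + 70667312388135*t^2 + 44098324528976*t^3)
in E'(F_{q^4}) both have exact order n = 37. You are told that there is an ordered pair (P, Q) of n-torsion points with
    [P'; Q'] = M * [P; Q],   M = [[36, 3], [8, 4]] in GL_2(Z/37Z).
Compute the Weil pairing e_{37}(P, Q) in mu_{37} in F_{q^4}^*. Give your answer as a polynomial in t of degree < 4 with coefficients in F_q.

Since e_{37}(P,P)=e_{37}(Q,Q)=1 and e_{37}(Q,P)=e_{37}(P,Q)^{-1}, expanding e_{37}(36*P + 3*Q,8*P + 4*Q) leaves e(P,Q)^det(M).
36*4 - 3*8 = 120; reduced mod 37: det = 9, inverse 33.
Build f_{37,P'} and f_{37,Q'} via the 6-bit ladder of 37=100101_2; evaluate at shifted divisors; quotient in F_{112093039204693^4}.
f_P(D_Q)/f_Q(D_P) = 110315581970950 + 32313808483572*t + 52590344189144*t^2 + 37473295578488*t^3.
Thus e_{37}(P,Q) = 26024703826183 + 67928876496917*t + 46409256088665*t^2 + 80961634323375*t^3.

26024703826183 + 67928876496917*t + 46409256088665*t^2 + 80961634323375*t^3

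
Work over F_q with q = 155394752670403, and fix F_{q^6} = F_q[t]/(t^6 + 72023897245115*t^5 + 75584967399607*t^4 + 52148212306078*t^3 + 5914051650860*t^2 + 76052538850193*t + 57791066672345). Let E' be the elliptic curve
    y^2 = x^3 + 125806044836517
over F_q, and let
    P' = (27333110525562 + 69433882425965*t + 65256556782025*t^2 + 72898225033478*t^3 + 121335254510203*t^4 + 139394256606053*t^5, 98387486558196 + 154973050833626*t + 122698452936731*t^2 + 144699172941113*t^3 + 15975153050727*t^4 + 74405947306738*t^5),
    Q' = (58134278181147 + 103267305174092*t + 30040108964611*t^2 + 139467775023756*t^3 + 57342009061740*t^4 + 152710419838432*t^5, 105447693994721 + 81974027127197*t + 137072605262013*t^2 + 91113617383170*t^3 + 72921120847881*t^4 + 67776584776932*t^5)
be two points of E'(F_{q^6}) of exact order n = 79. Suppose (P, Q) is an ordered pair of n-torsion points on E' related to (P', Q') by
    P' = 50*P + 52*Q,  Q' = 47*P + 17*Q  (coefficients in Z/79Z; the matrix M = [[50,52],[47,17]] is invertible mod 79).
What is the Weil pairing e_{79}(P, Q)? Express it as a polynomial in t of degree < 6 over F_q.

115904734563808 + 24964468435668*t + 85520866676814*t^2 + 85866423782445*t^3 + 5288574634493*t^4 + 42400211488017*t^5

Alternating bilinearity on E[79] (values in mu_{79} in F_{155394752670403^6}) gives e(P',Q') = e(P,Q)^det(M).
50*17 - 52*47 = -1594; reduced mod 79: det = 65, inverse 62.
Build f_{79,P'} and f_{79,Q'} via the 7-bit ladder of 79=1001111_2; evaluate at shifted divisors; quotient in F_{155394752670403^6}.
Miller gives e_{79}(P',Q') = 84912548799871 + 99492412458790*t + 1925883723865*t^2 + 120825056703178*t^3 + 94570060000494*t^4 + 109044930528016*t^5 in F_{155394752670403^6}.
(84912548799871 + 99492412458790*t + 1925883723865*t^2 + 120825056703178*t^3 + 94570060000494*t^4 + 109044930528016*t^5)^{62} mod (155394752670403,f) = 115904734563808 + 24964468435668*t + 85520866676814*t^2 + 85866423782445*t^3 + 5288574634493*t^4 + 42400211488017*t^5.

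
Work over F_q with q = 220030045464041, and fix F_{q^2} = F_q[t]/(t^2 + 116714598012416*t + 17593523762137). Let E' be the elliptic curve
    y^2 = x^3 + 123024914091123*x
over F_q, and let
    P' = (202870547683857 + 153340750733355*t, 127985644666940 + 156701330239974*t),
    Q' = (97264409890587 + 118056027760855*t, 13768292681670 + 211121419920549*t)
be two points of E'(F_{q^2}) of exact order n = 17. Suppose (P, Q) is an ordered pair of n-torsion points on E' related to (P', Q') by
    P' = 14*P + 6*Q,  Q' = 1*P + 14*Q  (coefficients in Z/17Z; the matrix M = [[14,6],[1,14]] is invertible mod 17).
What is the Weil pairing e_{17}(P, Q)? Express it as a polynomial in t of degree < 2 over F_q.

Since e_{17}(P,P)=e_{17}(Q,Q)=1 and e_{17}(Q,P)=e_{17}(P,Q)^{-1}, expanding e_{17}(14*P + 6*Q,1*P + 14*Q) leaves e(P,Q)^det(M).
det M = 14*14 - 6*1 = 190 = 3 (mod 17); 3^{-1} = 6 (mod 17).
Miller loop for e_{17} over F_{220030045464041^2}: bits of 17 = 10001; 4 double steps + 1 add steps, l/v at each.
The quotient is 218155557407596 + 49388684007847*t.
Finally e_{17}(P,Q) = 45412963177488 + 32652978017728*t.

45412963177488 + 32652978017728*t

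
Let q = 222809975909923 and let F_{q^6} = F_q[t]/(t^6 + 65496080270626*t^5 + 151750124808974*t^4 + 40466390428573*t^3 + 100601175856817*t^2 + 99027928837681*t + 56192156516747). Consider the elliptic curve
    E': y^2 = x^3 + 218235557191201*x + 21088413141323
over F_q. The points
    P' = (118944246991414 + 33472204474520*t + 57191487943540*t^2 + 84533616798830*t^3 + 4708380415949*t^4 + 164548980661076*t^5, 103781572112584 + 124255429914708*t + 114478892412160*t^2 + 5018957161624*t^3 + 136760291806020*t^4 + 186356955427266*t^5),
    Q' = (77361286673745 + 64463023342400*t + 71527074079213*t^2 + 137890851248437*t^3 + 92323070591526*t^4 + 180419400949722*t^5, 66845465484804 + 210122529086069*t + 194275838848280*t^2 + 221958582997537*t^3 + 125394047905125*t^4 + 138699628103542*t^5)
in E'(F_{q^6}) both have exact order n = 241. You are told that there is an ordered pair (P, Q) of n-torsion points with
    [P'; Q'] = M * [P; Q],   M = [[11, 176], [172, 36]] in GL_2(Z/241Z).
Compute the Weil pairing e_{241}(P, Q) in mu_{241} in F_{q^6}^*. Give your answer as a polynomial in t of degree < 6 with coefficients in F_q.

Under M = [[11,176],[172,36]] in GL_2(Z/241), e_{241}(P',Q') = e_{241}(P,Q)^(11*36-176*172 mod 241).
11*36 - 176*172 = -29876; reduced mod 241: det = 8, inverse 211.
Double-and-add over 11110001: 8-1 doublings, 5-1 additions; each step l_{T,T}/v_{2T} or l_{T,P'}/v at Q'+S for random S.
So e_{241}(P',Q') = 148527050748325 + 29763042825390*t + 207707495616153*t^2 + 97284717412972*t^3 + 138555300026310*t^4 + 206043888607674*t^5.
(148527050748325 + 29763042825390*t + 207707495616153*t^2 + 97284717412972*t^3 + 138555300026310*t^4 + 206043888607674*t^5)^{211} mod (222809975909923,f) = 69057010847247 + 180662930545990*t + 42375740599187*t^2 + 81486327238526*t^3 + 7695805353070*t^4 + 40755294482895*t^5.

69057010847247 + 180662930545990*t + 42375740599187*t^2 + 81486327238526*t^3 + 7695805353070*t^4 + 40755294482895*t^5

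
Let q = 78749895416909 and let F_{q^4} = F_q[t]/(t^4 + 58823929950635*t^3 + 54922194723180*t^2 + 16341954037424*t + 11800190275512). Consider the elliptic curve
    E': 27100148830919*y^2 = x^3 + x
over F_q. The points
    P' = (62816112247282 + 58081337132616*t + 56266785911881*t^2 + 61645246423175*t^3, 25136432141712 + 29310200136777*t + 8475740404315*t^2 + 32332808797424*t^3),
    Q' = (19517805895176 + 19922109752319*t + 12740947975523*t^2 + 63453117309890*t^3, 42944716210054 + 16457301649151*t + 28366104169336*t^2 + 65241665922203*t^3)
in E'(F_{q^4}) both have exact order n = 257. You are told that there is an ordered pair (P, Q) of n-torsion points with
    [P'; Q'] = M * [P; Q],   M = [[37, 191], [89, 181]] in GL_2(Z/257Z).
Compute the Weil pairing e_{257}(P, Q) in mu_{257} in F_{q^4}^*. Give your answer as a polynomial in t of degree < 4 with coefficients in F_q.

13866723697409 + 26510677126446*t + 6878082003141*t^2 + 25340204628024*t^3

e_{257} is bilinear + alternating on E[257], so e_{257}(37*P + 191*Q, 89*P + 181*Q) = e_{257}(P,Q)^(37*181-191*89).
Hence e(P,Q) = e(P',Q')^{35} where 35 = 235^{-1} mod 257.
Undo Montgomery via alpha=0, beta=14173814557667: (a',b')=(61547308639483,0) over F_{78749895416909}.
n = 257 = (100000001)_2 (9 bits, wt 2); accumulate f_{257,P'}(Q'+S)/f_{257,P'}(S) along the 8-step ladder.
f_P(D_Q)/f_Q(D_P) = 31635257291948 + 54895492034637*t + 71353113411400*t^2 + 62529070196920*t^3.
Thus e_{257}(P,Q) = 13866723697409 + 26510677126446*t + 6878082003141*t^2 + 25340204628024*t^3.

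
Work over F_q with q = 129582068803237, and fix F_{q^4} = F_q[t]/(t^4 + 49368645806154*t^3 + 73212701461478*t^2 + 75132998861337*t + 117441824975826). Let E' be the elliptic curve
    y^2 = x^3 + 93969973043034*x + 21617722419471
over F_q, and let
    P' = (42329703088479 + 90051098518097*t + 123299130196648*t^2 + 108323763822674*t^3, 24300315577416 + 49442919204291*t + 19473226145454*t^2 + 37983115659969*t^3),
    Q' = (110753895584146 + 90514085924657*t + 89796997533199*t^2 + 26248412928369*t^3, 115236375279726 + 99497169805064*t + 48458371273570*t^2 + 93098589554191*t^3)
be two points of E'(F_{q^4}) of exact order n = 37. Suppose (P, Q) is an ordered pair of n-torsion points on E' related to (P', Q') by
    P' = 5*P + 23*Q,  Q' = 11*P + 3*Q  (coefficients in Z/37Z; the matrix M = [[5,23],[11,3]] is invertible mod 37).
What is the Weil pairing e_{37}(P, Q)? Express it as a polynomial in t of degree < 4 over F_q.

30931522366397 + 19811569488251*t + 29794430101948*t^2 + 51217084227440*t^3

Under M = [[5,23],[11,3]] in GL_2(Z/37), e_{37}(P',Q') = e_{37}(P,Q)^(5*3-23*11 mod 37).
Hence e(P,Q) = e(P',Q')^{30} where 30 = 21^{-1} mod 37.
n = 37 = (100101)_2 (6 bits, wt 3); accumulate f_{37,P'}(Q'+S)/f_{37,P'}(S) along the 5-step ladder.
Miller gives e_{37}(P',Q') = 25176151117567 + 2079778569722*t + 126297802988259*t^2 + 118412359260759*t^3 in F_{129582068803237^4}.
Raise to 30: e(P,Q) = 30931522366397 + 19811569488251*t + 29794430101948*t^2 + 51217084227440*t^3 in mu_{37}.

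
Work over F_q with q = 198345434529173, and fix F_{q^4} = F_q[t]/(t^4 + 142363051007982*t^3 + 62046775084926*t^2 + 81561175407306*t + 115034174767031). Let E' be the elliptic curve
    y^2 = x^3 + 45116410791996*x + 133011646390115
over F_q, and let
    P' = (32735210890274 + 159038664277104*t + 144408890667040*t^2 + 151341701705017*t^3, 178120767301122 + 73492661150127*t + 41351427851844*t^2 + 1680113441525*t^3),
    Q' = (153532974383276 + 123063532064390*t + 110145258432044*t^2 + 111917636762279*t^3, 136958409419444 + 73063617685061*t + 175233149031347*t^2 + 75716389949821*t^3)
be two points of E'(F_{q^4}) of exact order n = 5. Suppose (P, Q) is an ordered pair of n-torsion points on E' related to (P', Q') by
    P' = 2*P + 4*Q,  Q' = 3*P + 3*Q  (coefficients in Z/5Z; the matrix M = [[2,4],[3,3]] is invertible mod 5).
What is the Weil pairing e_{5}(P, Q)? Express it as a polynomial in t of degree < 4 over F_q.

e_{5} is bilinear + alternating on E[5], so e_{5}(2*P + 4*Q, 3*P + 3*Q) = e_{5}(P,Q)^(2*3-4*3).
Inverting 4 mod 5: 4. Thus e_{5}(P,Q) = e(P',Q')^{4}.
n = 5 = (101)_2 (3 bits, wt 2); accumulate f_{5,P'}(Q'+S)/f_{5,P'}(S) along the 2-step ladder.
Miller gives e_{5}(P',Q') = 107695209686948 + 28250338766757*t + 192471505188247*t^2 + 137335321291068*t^3 in F_{198345434529173^4}.
e_{5}(P,Q) = (107695209686948 + 28250338766757*t + 192471505188247*t^2 + 137335321291068*t^3)^{4} = 139316613925352 + 195472793964343*t + 121527536119870*t^2 + 97079591794774*t^3.

139316613925352 + 195472793964343*t + 121527536119870*t^2 + 97079591794774*t^3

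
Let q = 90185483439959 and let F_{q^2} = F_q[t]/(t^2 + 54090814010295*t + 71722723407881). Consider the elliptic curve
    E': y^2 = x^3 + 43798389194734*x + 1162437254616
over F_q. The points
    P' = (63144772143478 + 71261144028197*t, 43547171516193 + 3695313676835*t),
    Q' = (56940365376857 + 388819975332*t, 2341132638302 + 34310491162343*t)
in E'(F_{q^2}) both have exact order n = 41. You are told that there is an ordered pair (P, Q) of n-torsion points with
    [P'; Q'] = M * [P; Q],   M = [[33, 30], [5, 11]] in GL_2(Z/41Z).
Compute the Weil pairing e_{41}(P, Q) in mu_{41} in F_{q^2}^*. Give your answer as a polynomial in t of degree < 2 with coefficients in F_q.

19509729994455 + 45388753073460*t

The 41-Weil pairing on E[41] over F_{90185483439959} is alternating-bilinear: e_{41}(P',Q') = e_{41}(P,Q)^det(M).
Hence e(P,Q) = e(P',Q')^{36} where 36 = 8^{-1} mod 41.
Miller loop for e_{41} over F_{90185483439959^2}: bits of 41 = 101001; 5 double steps + 2 add steps, l/v at each.
Miller gives e_{41}(P',Q') = 68513914956145 + 51186554670316*t in F_{90185483439959^2}.
Finally e_{41}(P,Q) = 19509729994455 + 45388753073460*t.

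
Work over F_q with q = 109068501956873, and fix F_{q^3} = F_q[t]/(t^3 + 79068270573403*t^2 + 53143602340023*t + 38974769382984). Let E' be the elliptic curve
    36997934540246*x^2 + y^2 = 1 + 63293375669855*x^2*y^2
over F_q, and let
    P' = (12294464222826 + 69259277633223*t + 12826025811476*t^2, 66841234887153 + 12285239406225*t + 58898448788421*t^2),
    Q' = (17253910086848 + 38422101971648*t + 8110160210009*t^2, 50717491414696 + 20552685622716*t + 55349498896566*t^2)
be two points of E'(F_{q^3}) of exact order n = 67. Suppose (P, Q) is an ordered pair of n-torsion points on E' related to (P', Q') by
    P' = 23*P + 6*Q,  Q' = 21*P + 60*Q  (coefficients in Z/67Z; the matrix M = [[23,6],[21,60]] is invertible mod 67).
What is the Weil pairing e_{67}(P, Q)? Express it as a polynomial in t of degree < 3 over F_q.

Alternating bilinearity on E[67] (values in mu_{67} in F_{109068501956873^3}) gives e(P',Q') = e(P,Q)^det(M).
23*60 - 6*21 = 1254; reduced mod 67: det = 48, inverse 7.
Edwards->Montgomery: u=(1+y)/(1-y), v=u/x -> 32453534903760v^2=u^3+45909690507451u^2+u; then x_W=20693265206816u+34893302027829: y^2=x^3+16818833754123*x+74741637625047.
7-bit Miller (1000011) on E'/F_{109068501956873} with a'=16818833754123, b'=74741637625047: accumulate tangent/chord ratios at Q'+S and P'+S'.
Result: e(P',Q') = 88917566434851 + 44620702384299*t + 2023783658185*t^2.
e_{67}(P,Q) = (88917566434851 + 44620702384299*t + 2023783658185*t^2)^{7} = 73431044168149 + 70888555722382*t + 8627216895192*t^2.

73431044168149 + 70888555722382*t + 8627216895192*t^2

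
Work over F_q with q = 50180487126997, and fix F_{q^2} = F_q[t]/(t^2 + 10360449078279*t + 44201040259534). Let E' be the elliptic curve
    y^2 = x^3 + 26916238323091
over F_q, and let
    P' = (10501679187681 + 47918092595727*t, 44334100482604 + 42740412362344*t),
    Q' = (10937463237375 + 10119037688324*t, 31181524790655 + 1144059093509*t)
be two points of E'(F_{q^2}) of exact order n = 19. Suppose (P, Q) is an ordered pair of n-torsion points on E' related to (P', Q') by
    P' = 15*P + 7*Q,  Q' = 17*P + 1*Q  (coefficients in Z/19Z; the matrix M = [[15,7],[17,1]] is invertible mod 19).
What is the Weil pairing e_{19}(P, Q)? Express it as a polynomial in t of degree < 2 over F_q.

The 19-Weil pairing on E[19] over F_{50180487126997} is alternating-bilinear: e_{19}(P',Q') = e_{19}(P,Q)^det(M).
Inverting 10 mod 19: 2. Thus e_{19}(P,Q) = e(P',Q')^{2}.
n = 19 = (10011)_2 (5 bits, wt 3); accumulate f_{19,P'}(Q'+S)/f_{19,P'}(S) along the 4-step ladder.
f_P(D_Q)/f_Q(D_P) = 7118541657979 + 22541945045936*t.
Hence e(P,Q) = 37900778537336 + 28106104631986*t in F_{50180487126997^2}^*.

37900778537336 + 28106104631986*t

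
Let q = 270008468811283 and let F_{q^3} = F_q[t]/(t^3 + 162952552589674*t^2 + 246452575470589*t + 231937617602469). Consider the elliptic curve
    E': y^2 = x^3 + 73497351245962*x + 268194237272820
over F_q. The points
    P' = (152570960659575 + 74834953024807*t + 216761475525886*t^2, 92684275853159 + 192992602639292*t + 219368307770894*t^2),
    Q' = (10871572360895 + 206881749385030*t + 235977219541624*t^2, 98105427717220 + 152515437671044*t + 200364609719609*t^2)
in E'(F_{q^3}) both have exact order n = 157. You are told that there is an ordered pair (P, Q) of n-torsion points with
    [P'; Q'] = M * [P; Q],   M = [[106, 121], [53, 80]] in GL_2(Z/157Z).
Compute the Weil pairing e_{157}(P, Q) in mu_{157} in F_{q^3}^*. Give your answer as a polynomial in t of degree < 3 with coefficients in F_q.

114388494461835 + 116922264509285*t + 244293597895337*t^2

e_{157}(aP+bQ,cP+dQ) = e_{157}(P,Q)^(ad-bc); with (a,b,c,d)=(106,121,53,80) this gives the det-157 law.
det(M) mod 157 = 26; its inverse in (Z/157)^* is 151 (check: 26*151 mod 157 = 1).
Build f_{157,P'} and f_{157,Q'} via the 8-bit ladder of 157=10011101_2; evaluate at shifted divisors; quotient in F_{270008468811283^3}.
e_{157}(P',Q') = 236749881210793 + 59187810216345*t + 122870008572546*t^2.
Raise to 151: e(P,Q) = 114388494461835 + 116922264509285*t + 244293597895337*t^2 in mu_{157}.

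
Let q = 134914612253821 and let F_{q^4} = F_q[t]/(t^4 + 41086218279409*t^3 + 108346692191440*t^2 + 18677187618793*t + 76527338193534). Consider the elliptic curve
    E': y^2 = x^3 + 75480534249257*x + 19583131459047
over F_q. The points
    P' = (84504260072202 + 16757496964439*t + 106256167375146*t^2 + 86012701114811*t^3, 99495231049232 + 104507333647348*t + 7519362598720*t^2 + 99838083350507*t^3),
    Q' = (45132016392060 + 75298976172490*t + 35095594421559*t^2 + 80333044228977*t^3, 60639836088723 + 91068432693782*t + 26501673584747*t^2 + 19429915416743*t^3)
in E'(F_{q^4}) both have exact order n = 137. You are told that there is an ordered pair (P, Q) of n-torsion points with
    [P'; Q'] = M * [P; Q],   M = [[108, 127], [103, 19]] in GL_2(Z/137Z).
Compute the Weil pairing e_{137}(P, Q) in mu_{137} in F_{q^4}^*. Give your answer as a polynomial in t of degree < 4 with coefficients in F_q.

122999294705301 + 129983304313639*t + 102775019820602*t^2 + 14291615641658*t^3

e_{137} is bilinear + alternating on E[137], so e_{137}(108*P + 127*Q, 103*P + 19*Q) = e_{137}(P,Q)^(108*19-127*103).
108*19 - 127*103 = -11029; reduced mod 137: det = 68, inverse 135.
Build f_{137,P'} and f_{137,Q'} via the 8-bit ladder of 137=10001001_2; evaluate at shifted divisors; quotient in F_{134914612253821^4}.
f_P(D_Q)/f_Q(D_P) = 119078859079387 + 457815463686*t + 133582990528092*t^2 + 38015308672446*t^3.
Hence e(P,Q) = 122999294705301 + 129983304313639*t + 102775019820602*t^2 + 14291615641658*t^3 in F_{134914612253821^4}^*.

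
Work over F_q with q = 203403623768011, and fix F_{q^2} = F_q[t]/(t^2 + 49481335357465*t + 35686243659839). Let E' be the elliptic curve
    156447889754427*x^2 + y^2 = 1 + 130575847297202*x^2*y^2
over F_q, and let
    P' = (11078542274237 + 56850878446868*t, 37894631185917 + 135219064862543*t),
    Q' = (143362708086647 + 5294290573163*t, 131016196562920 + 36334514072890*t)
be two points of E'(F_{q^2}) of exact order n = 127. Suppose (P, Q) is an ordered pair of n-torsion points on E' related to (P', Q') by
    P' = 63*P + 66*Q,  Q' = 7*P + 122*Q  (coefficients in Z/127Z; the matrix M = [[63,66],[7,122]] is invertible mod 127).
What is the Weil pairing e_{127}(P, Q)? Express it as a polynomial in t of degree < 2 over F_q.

e_{127}(aP+bQ,cP+dQ) = e_{127}(P,Q)^(ad-bc); with (a,b,c,d)=(63,66,7,122) this gives the det-127 law.
63*122 - 66*7 = 7224; reduced mod 127: det = 112, inverse 110.
Edwards a_E,d_E -> Montgomery A=51911636018739,B=9248053304155 -> Weierstrass 141976898223399,58012306312778 via alpha=81737893469940,beta=57318916556309.
Run Miller on y^2=x^3+141976898223399*x+58012306312778 over F_{203403623768011}: ladder 1111111 (7 bits); e = f_P(D_Q)/f_Q(D_P).
So e_{127}(P',Q') = 131921338273769 + 191854112641250*t.
Finally e_{127}(P,Q) = 28449515218332 + 110636110873019*t.

28449515218332 + 110636110873019*t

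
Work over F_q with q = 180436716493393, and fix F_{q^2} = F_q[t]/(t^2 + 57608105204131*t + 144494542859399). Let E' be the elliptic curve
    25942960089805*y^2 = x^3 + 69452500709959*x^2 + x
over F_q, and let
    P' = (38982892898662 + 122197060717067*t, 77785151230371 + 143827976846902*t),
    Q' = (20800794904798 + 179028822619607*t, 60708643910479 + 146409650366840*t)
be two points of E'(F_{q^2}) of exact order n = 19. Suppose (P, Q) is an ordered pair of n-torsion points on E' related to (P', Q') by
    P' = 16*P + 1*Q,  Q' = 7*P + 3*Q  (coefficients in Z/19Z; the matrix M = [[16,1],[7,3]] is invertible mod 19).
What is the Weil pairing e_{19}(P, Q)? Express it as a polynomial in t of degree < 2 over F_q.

The 19-Weil pairing on E[19] over F_{180436716493393} is alternating-bilinear: e_{19}(P',Q') = e_{19}(P,Q)^det(M).
So e_{19}(P,Q) = e_{19}(P',Q')^{13}, since 3*13 = 1 mod 19.
Montgomery->Weierstrass: x_W = 68075386544098*x+76638606671215, y_W=68075386544098*y on F_{180436716493393}; lands on y^2=x^3+106851567724945.
Double-and-add over 10011: 5-1 doublings, 3-1 additions; each step l_{T,T}/v_{2T} or l_{T,P'}/v at Q'+S for random S.
Miller gives e_{19}(P',Q') = 123614832456978 + 116077940228399*t in F_{180436716493393^2}.
(123614832456978 + 116077940228399*t)^{13} mod (180436716493393,f) = 138443280990199 + 168908144858758*t.

138443280990199 + 168908144858758*t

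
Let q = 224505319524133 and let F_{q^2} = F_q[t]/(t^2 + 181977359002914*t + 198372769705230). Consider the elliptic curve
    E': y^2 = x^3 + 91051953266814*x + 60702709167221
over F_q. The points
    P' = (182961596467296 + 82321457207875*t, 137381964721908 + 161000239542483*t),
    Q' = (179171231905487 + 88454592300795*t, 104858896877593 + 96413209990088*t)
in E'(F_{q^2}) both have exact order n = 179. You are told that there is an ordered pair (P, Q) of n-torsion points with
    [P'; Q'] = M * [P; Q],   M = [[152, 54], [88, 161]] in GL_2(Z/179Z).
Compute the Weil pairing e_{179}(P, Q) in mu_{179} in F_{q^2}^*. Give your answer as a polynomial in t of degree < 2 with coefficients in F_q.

Under M = [[152,54],[88,161]] in GL_2(Z/179), e_{179}(P',Q') = e_{179}(P,Q)^(152*161-54*88 mod 179).
Hence e(P,Q) = e(P',Q')^{6} where 6 = 30^{-1} mod 179.
8-bit Miller (10110011) on E'/F_{224505319524133} with a'=91051953266814, b'=60702709167221: accumulate tangent/chord ratios at Q'+S and P'+S'.
f_P(D_Q)/f_Q(D_P) = 2641515092581 + 187007398027815*t.
(2641515092581 + 187007398027815*t)^{6} mod (224505319524133,f) = 174293755216840 + 163007356224240*t.

174293755216840 + 163007356224240*t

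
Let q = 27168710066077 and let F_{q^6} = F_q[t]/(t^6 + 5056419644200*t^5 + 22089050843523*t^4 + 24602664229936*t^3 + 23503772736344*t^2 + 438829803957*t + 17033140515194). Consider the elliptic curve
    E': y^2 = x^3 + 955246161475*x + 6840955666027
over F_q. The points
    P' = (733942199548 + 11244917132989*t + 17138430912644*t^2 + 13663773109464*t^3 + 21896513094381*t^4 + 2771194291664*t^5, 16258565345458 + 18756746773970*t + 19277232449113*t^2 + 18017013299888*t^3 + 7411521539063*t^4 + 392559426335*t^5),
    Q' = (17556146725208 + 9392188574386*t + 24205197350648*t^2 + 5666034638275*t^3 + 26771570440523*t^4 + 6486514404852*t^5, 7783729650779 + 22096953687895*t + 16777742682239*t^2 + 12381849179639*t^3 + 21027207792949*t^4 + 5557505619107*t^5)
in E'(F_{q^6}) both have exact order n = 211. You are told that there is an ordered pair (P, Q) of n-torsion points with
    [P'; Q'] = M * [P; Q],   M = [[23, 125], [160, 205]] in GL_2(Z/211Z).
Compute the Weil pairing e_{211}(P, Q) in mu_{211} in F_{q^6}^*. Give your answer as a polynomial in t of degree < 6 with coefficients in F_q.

3095906529675 + 18575032731589*t + 23115395414995*t^2 + 24607537744553*t^3 + 12109076129602*t^4 + 1149804994899*t^5

Under M = [[23,125],[160,205]] in GL_2(Z/211), e_{211}(P',Q') = e_{211}(P,Q)^(23*205-125*160 mod 211).
23*205 - 125*160 = -15285; reduced mod 211: det = 118, inverse 152.
Build f_{211,P'} and f_{211,Q'} via the 8-bit ladder of 211=11010011_2; evaluate at shifted divisors; quotient in F_{27168710066077^6}.
e_{211}(P',Q') = 1678137652088 + 22301220104917*t + 6189380418707*t^2 + 1664063076795*t^3 + 5515021162054*t^4 + 609703109420*t^5.
Hence e(P,Q) = 3095906529675 + 18575032731589*t + 23115395414995*t^2 + 24607537744553*t^3 + 12109076129602*t^4 + 1149804994899*t^5 in F_{27168710066077^6}^*.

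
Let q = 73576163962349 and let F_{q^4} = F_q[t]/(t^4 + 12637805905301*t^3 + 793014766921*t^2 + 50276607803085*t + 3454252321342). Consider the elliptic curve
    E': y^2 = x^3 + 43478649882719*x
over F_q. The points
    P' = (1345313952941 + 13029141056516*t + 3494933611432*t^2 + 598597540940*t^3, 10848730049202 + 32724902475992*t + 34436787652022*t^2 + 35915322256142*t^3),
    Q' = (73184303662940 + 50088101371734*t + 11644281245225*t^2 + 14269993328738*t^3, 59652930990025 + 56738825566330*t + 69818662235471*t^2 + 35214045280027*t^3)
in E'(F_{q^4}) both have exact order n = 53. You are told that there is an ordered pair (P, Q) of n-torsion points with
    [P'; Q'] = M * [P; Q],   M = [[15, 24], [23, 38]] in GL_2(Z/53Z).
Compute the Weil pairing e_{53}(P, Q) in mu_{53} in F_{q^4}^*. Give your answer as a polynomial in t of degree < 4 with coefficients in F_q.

9677917630040 + 14672075194616*t + 47322383617239*t^2 + 27595025417338*t^3

The 53-Weil pairing on E[53] over F_{73576163962349} is alternating-bilinear: e_{53}(P',Q') = e_{53}(P,Q)^det(M).
det M = 15*38 - 24*23 = 18 = 18 (mod 53); 18^{-1} = 3 (mod 53).
Build f_{53,P'} and f_{53,Q'} via the 6-bit ladder of 53=110101_2; evaluate at shifted divisors; quotient in F_{73576163962349^4}.
Result: e(P',Q') = 27525294542000 + 65423232134003*t + 57438769953109*t^2 + 6285610281868*t^3.
Hence e(P,Q) = 9677917630040 + 14672075194616*t + 47322383617239*t^2 + 27595025417338*t^3 in F_{73576163962349^4}^*.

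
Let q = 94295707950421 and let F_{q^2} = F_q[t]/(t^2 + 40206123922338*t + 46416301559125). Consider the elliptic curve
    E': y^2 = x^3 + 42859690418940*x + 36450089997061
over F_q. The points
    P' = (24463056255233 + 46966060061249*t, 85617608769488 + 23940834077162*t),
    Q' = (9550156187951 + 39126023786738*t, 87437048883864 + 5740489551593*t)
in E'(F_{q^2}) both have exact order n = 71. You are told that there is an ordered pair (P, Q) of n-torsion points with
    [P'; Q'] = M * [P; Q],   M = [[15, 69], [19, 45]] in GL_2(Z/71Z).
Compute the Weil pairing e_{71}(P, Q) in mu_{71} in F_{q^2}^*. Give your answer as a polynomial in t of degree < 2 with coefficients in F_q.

e_{71}(aP+bQ,cP+dQ) = e_{71}(P,Q)^(ad-bc); with (a,b,c,d)=(15,69,19,45) this gives the det-71 law.
15*45 - 69*19 = -636; reduced mod 71: det = 3, inverse 24.
Miller loop for e_{71} over F_{94295707950421^2}: bits of 71 = 1000111; 6 double steps + 3 add steps, l/v at each.
Result: e(P',Q') = 55308964625850 + 59738828572712*t.
Hence e(P,Q) = 58720384362713 + 16670357170881*t in F_{94295707950421^2}^*.

58720384362713 + 16670357170881*t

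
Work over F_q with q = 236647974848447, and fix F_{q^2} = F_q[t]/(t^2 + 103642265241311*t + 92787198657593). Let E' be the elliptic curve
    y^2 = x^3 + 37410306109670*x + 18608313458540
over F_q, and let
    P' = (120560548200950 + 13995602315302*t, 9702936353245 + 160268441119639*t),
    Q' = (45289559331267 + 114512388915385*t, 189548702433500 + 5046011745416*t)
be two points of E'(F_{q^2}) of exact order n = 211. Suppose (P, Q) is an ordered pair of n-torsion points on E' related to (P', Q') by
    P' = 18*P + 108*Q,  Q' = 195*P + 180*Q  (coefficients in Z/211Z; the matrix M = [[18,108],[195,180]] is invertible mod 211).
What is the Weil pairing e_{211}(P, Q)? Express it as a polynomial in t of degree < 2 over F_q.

106610473701536 + 27496256454206*t

e_{211}(aP+bQ,cP+dQ) = e_{211}(P,Q)^(ad-bc); with (a,b,c,d)=(18,108,195,180) this gives the det-211 law.
det M = 18*180 - 108*195 = -17820 = 115 (mod 211); 115^{-1} = 200 (mod 211).
Run Miller on y^2=x^3+37410306109670*x+18608313458540 over F_{236647974848447}: ladder 11010011 (8 bits); e = f_P(D_Q)/f_Q(D_P).
Miller gives e_{211}(P',Q') = 98342995472274 + 97559856049142*t in F_{236647974848447^2}.
Thus e_{211}(P,Q) = 106610473701536 + 27496256454206*t.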